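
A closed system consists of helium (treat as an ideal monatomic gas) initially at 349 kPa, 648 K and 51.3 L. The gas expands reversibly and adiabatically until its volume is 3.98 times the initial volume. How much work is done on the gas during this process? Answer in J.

n = P₁V₁/(RT₁) = 349×51.3/(8.314×648) = 3.32 mol.
Adiabatic: TV^(γ−1) = const ⇒ T₂ = 648×(0.251)^0.667 = 258 K; PV^γ = const ⇒ P₂ = 34.9 kPa.
ΔU = nCvΔT = 3.32×12.5×(258−648) = -16200 J.
Q = 0 for an adiabatic process, so W = −ΔU = 16200 J.
Work done on the gas = −W_by = -16200 J.

-16200 J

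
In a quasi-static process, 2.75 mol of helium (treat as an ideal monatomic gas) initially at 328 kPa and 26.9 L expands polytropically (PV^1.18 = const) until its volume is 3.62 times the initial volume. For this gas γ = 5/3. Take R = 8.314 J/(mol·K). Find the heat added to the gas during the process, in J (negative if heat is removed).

T₁ = P₁V₁/(nR) = 328×26.9/(2.75×8.314) = 386 K.
Polytropic n=1.18: T₂ = T₁(V₁/V₂)^(n−1) = 386×(0.276)^0.18 = 306 K; P₂ = P₁(V₁/V₂)^n = 71.9 kPa.
W = (P₁V₁−P₂V₂)/(n−1) = (328×26.9−71.9×97.4)/0.18 = 10100 J.
ΔU = nCvΔT = 2.75×12.5×(306−386) = -2740 J.
Q = ΔU + W = 7400 J.

7400 J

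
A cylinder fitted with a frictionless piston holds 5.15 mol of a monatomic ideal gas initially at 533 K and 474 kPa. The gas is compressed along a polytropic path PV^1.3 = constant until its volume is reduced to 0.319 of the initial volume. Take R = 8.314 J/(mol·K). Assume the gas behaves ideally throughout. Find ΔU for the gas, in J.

14000 J

V₁ = nRT₁/P₁ = 5.15×8.314×533/474 = 48.1 L.
Polytropic n=1.3: T₂ = T₁(V₁/V₂)^(n−1) = 533×(3.13)^0.30 = 751 K; P₂ = P₁(V₁/V₂)^n = 2090 kPa.
For an ideal gas ΔU = nCvΔT with Cv = (3/2)R = 12.5 J/(mol·K).
ΔU = 5.15×12.5×(751−533) = 14000 J.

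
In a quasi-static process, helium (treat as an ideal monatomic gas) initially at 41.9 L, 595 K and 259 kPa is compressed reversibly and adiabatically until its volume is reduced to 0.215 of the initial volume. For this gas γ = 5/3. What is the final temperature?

Adiabatic: TV^(γ−1) = const ⇒ T₂ = 595×(4.65)^0.667 = 1660 K; PV^γ = const ⇒ P₂ = 3360 kPa.

1660 K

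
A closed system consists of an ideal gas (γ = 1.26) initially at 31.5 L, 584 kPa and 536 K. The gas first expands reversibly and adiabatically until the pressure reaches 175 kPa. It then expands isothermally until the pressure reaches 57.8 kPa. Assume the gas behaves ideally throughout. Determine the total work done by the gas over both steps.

n = P₁V₁/(RT₁) = 584×31.5/(8.314×536) = 4.13 mol.
Step 1 — Adiabatic: T₂/T₁ = (P₂/P₁)^((γ−1)/γ) ⇒ T₂ = 536×(0.300)^0.206 = 418 K; V₂ = 82.0 L.
ΔU = nCvΔT = 4.13×32.0×(418−536) = -15600 J.
Q = 0 for an adiabatic process, so W = −ΔU = 15600 J.
State after step 1: P = 175 kPa, V = 82.0 L, T = 418 K.
Step 2 — Isothermal: T stays 418 K; PV = const ⇒ V₂ = 248 L, P₂ = 57.8 kPa.
ΔU = 0 (ideal gas, T constant).
W = nRT ln(V₂/V₁) = 4.13×8.314×418×ln(3.03) = 15900 J.
Q = ΔU + W = 15900 J.
Net over both steps: W = 31500 J, Q = 15900 J, ΔU = -15600 J.

31500 J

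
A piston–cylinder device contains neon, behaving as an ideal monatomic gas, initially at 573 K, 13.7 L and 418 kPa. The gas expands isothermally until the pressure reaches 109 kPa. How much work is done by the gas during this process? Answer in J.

n = P₁V₁/(RT₁) = 418×13.7/(8.314×573) = 1.20 mol.
Isothermal: T stays 573 K; PV = const ⇒ V₂ = 52.5 L, P₂ = 109 kPa.
W = nRT ln(V₂/V₁) = 1.20×8.314×573×ln(3.83) = 7700 J.

7700 J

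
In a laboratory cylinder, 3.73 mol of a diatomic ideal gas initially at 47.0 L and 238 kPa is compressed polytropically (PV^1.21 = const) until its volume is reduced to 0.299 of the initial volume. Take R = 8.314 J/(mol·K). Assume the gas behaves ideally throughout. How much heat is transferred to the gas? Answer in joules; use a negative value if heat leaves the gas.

-7300 J

T₁ = P₁V₁/(nR) = 238×47.0/(3.73×8.314) = 361 K.
Polytropic n=1.21: T₂ = T₁(V₁/V₂)^(n−1) = 361×(3.34)^0.21 = 465 K; P₂ = P₁(V₁/V₂)^n = 1030 kPa.
W = (P₁V₁−P₂V₂)/(n−1) = (238×47.0−1030×14.1)/0.21 = -15400 J.
ΔU = nCvΔT = 3.73×20.8×(465−361) = 8070 J.
Q = ΔU + W = -7300 J.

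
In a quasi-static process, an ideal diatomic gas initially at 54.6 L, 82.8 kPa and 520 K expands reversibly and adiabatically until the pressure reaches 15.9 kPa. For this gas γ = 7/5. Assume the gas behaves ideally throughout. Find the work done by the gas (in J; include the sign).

n = P₁V₁/(RT₁) = 82.8×54.6/(8.314×520) = 1.05 mol.
Adiabatic: T₂/T₁ = (P₂/P₁)^((γ−1)/γ) ⇒ T₂ = 520×(0.192)^0.286 = 325 K; V₂ = 177 L.
ΔU = nCvΔT = 1.05×20.8×(325−520) = -4250 J.
Q = 0 for an adiabatic process, so W = −ΔU = 4250 J.

4250 J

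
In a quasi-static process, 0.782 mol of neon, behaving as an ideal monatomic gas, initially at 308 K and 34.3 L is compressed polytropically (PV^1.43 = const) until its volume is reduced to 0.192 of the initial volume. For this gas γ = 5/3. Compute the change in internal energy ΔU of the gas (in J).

3100 J

P₁ = nRT₁/V₁ = 0.782×8.314×308/34.3 = 58.4 kPa.
Polytropic n=1.43: T₂ = T₁(V₁/V₂)^(n−1) = 308×(5.21)^0.43 = 626 K; P₂ = P₁(V₁/V₂)^n = 618 kPa.
For an ideal gas ΔU = nCvΔT with Cv = (3/2)R = 12.5 J/(mol·K).
ΔU = 0.782×12.5×(626−308) = 3100 J.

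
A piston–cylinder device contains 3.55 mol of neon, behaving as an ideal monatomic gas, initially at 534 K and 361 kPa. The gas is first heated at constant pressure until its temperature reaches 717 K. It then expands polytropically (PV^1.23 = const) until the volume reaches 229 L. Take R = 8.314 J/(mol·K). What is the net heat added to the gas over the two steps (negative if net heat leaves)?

29700 J

V₁ = nRT₁/P₁ = 3.55×8.314×534/361 = 43.7 L.
Step 1 — Isobaric: P stays 361 kPa; V/T = const ⇒ T₂ = 717 K, V₂ = 58.6 L.
W = PΔV = 361×(58.6−43.7) kPa·L = 5400 J.
ΔU = nCvΔT = 3.55×12.5×(717−534) = 8100 J.
Q = ΔU + W = nCpΔT = 13500 J.
State after step 1: P = 361 kPa, V = 58.6 L, T = 717 K.
Step 2 — Polytropic n=1.23: T₂ = T₁(V₁/V₂)^(n−1) = 717×(0.256)^0.23 = 524 K; P₂ = P₁(V₁/V₂)^n = 67.5 kPa.
W = (P₁V₁−P₂V₂)/(n−1) = (361×58.6−67.5×229)/0.23 = 24800 J.
ΔU = nCvΔT = 3.55×12.5×(524−717) = -8540 J.
Q = ΔU + W = 16200 J.
Net over both steps: W = 30200 J, Q = 29700 J, ΔU = -439 J.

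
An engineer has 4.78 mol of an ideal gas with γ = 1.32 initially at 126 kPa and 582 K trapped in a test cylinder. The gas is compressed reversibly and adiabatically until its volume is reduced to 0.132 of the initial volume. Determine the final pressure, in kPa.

1820 kPa

V₁ = nRT₁/P₁ = 4.78×8.314×582/126 = 184 L.
Adiabatic: TV^(γ−1) = const ⇒ T₂ = 582×(7.58)^0.320 = 1110 K; PV^γ = const ⇒ P₂ = 1820 kPa.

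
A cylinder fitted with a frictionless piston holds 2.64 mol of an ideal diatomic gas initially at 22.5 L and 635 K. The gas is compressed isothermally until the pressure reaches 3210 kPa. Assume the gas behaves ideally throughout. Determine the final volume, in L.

4.34 L

P₁ = nRT₁/V₁ = 2.64×8.314×635/22.5 = 619 kPa.
Isothermal: T stays 635 K; PV = const ⇒ V₂ = 4.34 L, P₂ = 3210 kPa.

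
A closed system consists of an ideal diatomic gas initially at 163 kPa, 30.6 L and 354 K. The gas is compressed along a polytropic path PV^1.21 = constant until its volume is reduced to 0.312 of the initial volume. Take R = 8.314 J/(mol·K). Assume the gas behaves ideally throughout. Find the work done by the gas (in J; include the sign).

-6580 J

n = P₁V₁/(RT₁) = 163×30.6/(8.314×354) = 1.69 mol.
Polytropic n=1.21: T₂ = T₁(V₁/V₂)^(n−1) = 354×(3.21)^0.21 = 452 K; P₂ = P₁(V₁/V₂)^n = 667 kPa.
W = (P₁V₁−P₂V₂)/(n−1) = (163×30.6−667×9.55)/0.21 = -6580 J.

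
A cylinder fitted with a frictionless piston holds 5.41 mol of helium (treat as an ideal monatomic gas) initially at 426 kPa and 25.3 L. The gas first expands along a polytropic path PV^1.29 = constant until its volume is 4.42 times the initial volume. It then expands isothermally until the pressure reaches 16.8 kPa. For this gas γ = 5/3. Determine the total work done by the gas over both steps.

T₁ = P₁V₁/(nR) = 426×25.3/(5.41×8.314) = 240 K.
Step 1 — Polytropic n=1.29: T₂ = T₁(V₁/V₂)^(n−1) = 240×(0.226)^0.29 = 156 K; P₂ = P₁(V₁/V₂)^n = 62.6 kPa.
W = (P₁V₁−P₂V₂)/(n−1) = (426×25.3−62.6×112)/0.29 = 13000 J.
ΔU = nCvΔT = 5.41×12.5×(156−240) = -5660 J.
Q = ΔU + W = 7350 J.
State after step 1: P = 62.6 kPa, V = 112 L, T = 156 K.
Step 2 — Isothermal: T stays 156 K; PV = const ⇒ V₂ = 417 L, P₂ = 16.8 kPa.
ΔU = 0 (ideal gas, T constant).
W = nRT ln(V₂/V₁) = 5.41×8.314×156×ln(3.73) = 9220 J.
Q = ΔU + W = 9220 J.
Net over both steps: W = 22200 J, Q = 16600 J, ΔU = -5660 J.

22200 J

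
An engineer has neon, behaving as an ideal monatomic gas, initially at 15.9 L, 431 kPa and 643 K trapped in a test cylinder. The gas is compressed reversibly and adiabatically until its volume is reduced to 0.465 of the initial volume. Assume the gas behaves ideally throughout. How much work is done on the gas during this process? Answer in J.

n = P₁V₁/(RT₁) = 431×15.9/(8.314×643) = 1.28 mol.
Adiabatic: TV^(γ−1) = const ⇒ T₂ = 643×(2.15)^0.667 = 1070 K; PV^γ = const ⇒ P₂ = 1540 kPa.
ΔU = nCvΔT = 1.28×12.5×(1070−643) = 6850 J.
Q = 0 for an adiabatic process, so W = −ΔU = -6850 J.
Work done on the gas = −W_by = 6850 J.

6850 J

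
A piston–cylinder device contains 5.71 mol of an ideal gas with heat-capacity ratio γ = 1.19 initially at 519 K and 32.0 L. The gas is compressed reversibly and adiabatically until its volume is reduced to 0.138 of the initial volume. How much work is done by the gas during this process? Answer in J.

P₁ = nRT₁/V₁ = 5.71×8.314×519/32.0 = 770 kPa.
Adiabatic: TV^(γ−1) = const ⇒ T₂ = 519×(7.25)^0.190 = 756 K; PV^γ = const ⇒ P₂ = 8130 kPa.
ΔU = nCvΔT = 5.71×43.8×(756−519) = 59200 J.
Q = 0 for an adiabatic process, so W = −ΔU = -59200 J.

-59200 J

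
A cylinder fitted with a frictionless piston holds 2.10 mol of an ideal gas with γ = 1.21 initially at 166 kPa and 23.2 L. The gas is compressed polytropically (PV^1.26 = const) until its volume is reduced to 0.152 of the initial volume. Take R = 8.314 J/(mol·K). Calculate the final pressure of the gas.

T₁ = P₁V₁/(nR) = 166×23.2/(2.10×8.314) = 221 K.
Polytropic n=1.26: T₂ = T₁(V₁/V₂)^(n−1) = 221×(6.58)^0.26 = 360 K; P₂ = P₁(V₁/V₂)^n = 1780 kPa.

1780 kPa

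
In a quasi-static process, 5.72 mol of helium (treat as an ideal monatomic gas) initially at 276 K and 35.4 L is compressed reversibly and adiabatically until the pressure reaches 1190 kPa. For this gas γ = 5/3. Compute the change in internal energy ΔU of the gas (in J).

11700 J

P₁ = nRT₁/V₁ = 5.72×8.314×276/35.4 = 371 kPa.
Adiabatic: T₂/T₁ = (P₂/P₁)^((γ−1)/γ) ⇒ T₂ = 276×(3.21)^0.400 = 440 K; V₂ = 17.6 L.
For an ideal gas ΔU = nCvΔT with Cv = (3/2)R = 12.5 J/(mol·K).
ΔU = 5.72×12.5×(440−276) = 11700 J.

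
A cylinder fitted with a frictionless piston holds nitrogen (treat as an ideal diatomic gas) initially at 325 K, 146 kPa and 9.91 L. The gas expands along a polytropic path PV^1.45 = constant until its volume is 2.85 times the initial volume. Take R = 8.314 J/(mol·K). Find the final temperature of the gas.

203 K

Polytropic n=1.45: T₂ = T₁(V₁/V₂)^(n−1) = 325×(0.351)^0.45 = 203 K; P₂ = P₁(V₁/V₂)^n = 32.0 kPa.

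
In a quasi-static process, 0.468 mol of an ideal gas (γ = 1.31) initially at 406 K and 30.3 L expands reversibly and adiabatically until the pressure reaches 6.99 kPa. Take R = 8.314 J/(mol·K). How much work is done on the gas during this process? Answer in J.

P₁ = nRT₁/V₁ = 0.468×8.314×406/30.3 = 52.1 kPa.
Adiabatic: T₂/T₁ = (P₂/P₁)^((γ−1)/γ) ⇒ T₂ = 406×(0.134)^0.237 = 252 K; V₂ = 140 L.
ΔU = nCvΔT = 0.468×26.8×(252−406) = -1930 J.
Q = 0 for an adiabatic process, so W = −ΔU = 1930 J.
Work done on the gas = −W_by = -1930 J.

-1930 J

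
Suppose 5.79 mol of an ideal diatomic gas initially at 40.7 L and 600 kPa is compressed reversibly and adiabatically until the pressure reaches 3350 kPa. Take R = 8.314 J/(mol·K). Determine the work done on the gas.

T₁ = P₁V₁/(nR) = 600×40.7/(5.79×8.314) = 507 K.
Adiabatic: T₂/T₁ = (P₂/P₁)^((γ−1)/γ) ⇒ T₂ = 507×(5.58)^0.286 = 829 K; V₂ = 11.9 L.
ΔU = nCvΔT = 5.79×20.8×(829−507) = 38700 J.
Q = 0 for an adiabatic process, so W = −ΔU = -38700 J.
Work done on the gas = −W_by = 38700 J.

38700 J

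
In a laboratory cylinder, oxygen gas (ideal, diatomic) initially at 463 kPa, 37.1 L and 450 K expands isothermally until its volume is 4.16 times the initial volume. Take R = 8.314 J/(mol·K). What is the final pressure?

111 kPa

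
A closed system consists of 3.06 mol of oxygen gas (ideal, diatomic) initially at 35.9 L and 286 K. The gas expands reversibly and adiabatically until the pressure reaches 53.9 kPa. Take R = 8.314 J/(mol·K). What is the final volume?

92.5 L

P₁ = nRT₁/V₁ = 3.06×8.314×286/35.9 = 203 kPa.
Adiabatic: T₂/T₁ = (P₂/P₁)^((γ−1)/γ) ⇒ T₂ = 286×(0.266)^0.286 = 196 K; V₂ = 92.5 L.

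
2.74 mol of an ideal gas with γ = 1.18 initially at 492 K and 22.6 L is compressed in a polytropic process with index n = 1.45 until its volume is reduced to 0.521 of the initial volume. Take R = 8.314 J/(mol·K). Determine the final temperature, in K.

660 K

P₁ = nRT₁/V₁ = 2.74×8.314×492/22.6 = 496 kPa.
Polytropic n=1.45: T₂ = T₁(V₁/V₂)^(n−1) = 492×(1.92)^0.45 = 660 K; P₂ = P₁(V₁/V₂)^n = 1280 kPa.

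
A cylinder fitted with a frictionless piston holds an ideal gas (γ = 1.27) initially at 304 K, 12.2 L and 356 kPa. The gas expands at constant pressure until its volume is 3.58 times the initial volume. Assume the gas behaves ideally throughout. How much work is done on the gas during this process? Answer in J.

n = P₁V₁/(RT₁) = 356×12.2/(8.314×304) = 1.72 mol.
Isobaric: P stays 356 kPa; V/T = const ⇒ T₂ = 1090 K, V₂ = 43.7 L.
W = PΔV = 356×(43.7−12.2) kPa·L = 11200 J.
Work done on the gas = −W_by = -11200 J.

-11200 J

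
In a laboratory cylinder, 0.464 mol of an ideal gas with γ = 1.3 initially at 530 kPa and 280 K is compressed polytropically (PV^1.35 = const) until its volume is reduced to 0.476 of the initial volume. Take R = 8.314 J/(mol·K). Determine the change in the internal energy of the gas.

1070 J

V₁ = nRT₁/P₁ = 0.464×8.314×280/530 = 2.04 L.
Polytropic n=1.35: T₂ = T₁(V₁/V₂)^(n−1) = 280×(2.10)^0.35 = 363 K; P₂ = P₁(V₁/V₂)^n = 1440 kPa.
For an ideal gas ΔU = nCvΔT with Cv = R/(γ−1) = 27.7 J/(mol·K).
ΔU = 0.464×27.7×(363−280) = 1070 J.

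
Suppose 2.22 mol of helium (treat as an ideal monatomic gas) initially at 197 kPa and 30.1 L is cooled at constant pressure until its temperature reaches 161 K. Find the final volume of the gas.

T₁ = P₁V₁/(nR) = 197×30.1/(2.22×8.314) = 321 K.
Isobaric: P stays 197 kPa; V/T = const ⇒ T₂ = 161 K, V₂ = 15.1 L.

15.1 L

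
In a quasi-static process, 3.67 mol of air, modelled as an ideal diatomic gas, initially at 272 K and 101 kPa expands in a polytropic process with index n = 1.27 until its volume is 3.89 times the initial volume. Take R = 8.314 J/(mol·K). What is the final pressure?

V₁ = nRT₁/P₁ = 3.67×8.314×272/101 = 82.2 L.
Polytropic n=1.27: T₂ = T₁(V₁/V₂)^(n−1) = 272×(0.257)^0.27 = 188 K; P₂ = P₁(V₁/V₂)^n = 18.0 kPa.

18.0 kPa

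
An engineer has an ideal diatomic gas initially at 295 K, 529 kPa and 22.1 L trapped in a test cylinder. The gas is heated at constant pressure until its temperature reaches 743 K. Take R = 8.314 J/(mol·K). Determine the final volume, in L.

55.7 L

Isobaric: P stays 529 kPa; V/T = const ⇒ T₂ = 743 K, V₂ = 55.7 L.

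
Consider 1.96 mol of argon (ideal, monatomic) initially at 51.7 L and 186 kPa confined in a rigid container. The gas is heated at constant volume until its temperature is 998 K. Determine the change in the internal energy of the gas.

9970 J

T₁ = P₁V₁/(nR) = 186×51.7/(1.96×8.314) = 590 K.
Isochoric: V stays 51.7 L; P/T = const ⇒ T₂ = 998 K, P₂ = 315 kPa.
For an ideal gas ΔU = nCvΔT with Cv = (3/2)R = 12.5 J/(mol·K).
ΔU = 1.96×12.5×(998−590) = 9970 J.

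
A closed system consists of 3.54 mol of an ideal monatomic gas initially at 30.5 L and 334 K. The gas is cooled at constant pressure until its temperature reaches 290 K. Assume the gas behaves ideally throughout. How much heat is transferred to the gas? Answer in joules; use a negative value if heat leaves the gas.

-3240 J

P₁ = nRT₁/V₁ = 3.54×8.314×334/30.5 = 322 kPa.
Isobaric: P stays 322 kPa; V/T = const ⇒ T₂ = 290 K, V₂ = 26.5 L.
W = PΔV = 322×(26.5−30.5) kPa·L = -1290 J.
ΔU = nCvΔT = 3.54×12.5×(290−334) = -1940 J.
Q = ΔU + W = nCpΔT = -3240 J.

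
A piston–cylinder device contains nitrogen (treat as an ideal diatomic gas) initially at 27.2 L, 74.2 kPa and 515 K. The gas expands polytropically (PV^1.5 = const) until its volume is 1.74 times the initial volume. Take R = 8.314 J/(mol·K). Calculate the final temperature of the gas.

390 K

Polytropic n=1.5: T₂ = T₁(V₁/V₂)^(n−1) = 515×(0.575)^0.50 = 390 K; P₂ = P₁(V₁/V₂)^n = 32.3 kPa.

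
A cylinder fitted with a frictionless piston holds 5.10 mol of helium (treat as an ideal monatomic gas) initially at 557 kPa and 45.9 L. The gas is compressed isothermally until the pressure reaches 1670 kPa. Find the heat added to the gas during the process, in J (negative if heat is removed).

T₁ = P₁V₁/(nR) = 557×45.9/(5.10×8.314) = 603 K.
Isothermal: T stays 603 K; PV = const ⇒ V₂ = 15.3 L, P₂ = 1670 kPa.
ΔU = 0 (ideal gas, T constant).
W = nRT ln(V₂/V₁) = 5.10×8.314×603×ln(0.334) = -28100 J.
Q = ΔU + W = -28100 J.

-28100 J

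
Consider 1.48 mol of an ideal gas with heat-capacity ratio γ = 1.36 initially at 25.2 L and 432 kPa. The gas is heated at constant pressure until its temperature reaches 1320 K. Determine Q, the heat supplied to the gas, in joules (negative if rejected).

20200 J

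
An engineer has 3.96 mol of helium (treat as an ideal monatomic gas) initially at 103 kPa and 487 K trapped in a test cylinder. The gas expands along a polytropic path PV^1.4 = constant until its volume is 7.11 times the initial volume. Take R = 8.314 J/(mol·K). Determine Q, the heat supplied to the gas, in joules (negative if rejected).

8720 J

V₁ = nRT₁/P₁ = 3.96×8.314×487/103 = 156 L.
Polytropic n=1.4: T₂ = T₁(V₁/V₂)^(n−1) = 487×(0.141)^0.40 = 222 K; P₂ = P₁(V₁/V₂)^n = 6.61 kPa.
W = (P₁V₁−P₂V₂)/(n−1) = (103×156−6.61×1110)/0.40 = 21800 J.
ΔU = nCvΔT = 3.96×12.5×(222−487) = -13100 J.
Q = ΔU + W = 8720 J.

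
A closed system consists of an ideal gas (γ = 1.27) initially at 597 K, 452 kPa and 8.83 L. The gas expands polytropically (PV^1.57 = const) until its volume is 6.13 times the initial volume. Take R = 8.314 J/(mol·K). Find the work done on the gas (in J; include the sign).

-4510 J

n = P₁V₁/(RT₁) = 452×8.83/(8.314×597) = 0.804 mol.
Polytropic n=1.57: T₂ = T₁(V₁/V₂)^(n−1) = 597×(0.163)^0.57 = 212 K; P₂ = P₁(V₁/V₂)^n = 26.2 kPa.
W = (P₁V₁−P₂V₂)/(n−1) = (452×8.83−26.2×54.1)/0.57 = 4510 J.
Work done on the gas = −W_by = -4510 J.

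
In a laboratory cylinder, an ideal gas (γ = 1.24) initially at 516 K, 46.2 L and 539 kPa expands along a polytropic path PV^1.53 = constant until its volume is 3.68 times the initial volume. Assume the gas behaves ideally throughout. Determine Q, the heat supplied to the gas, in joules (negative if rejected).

-28300 J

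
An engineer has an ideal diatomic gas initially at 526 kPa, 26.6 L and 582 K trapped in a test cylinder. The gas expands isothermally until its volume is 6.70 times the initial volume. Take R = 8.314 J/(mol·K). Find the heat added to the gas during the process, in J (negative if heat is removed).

26600 J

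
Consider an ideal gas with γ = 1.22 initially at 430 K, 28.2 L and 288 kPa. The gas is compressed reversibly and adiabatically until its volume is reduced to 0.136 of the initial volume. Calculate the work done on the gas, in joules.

n = P₁V₁/(RT₁) = 288×28.2/(8.314×430) = 2.27 mol.
Adiabatic: TV^(γ−1) = const ⇒ T₂ = 430×(7.35)^0.220 = 667 K; PV^γ = const ⇒ P₂ = 3280 kPa.
ΔU = nCvΔT = 2.27×37.8×(667−430) = 20300 J.
Q = 0 for an adiabatic process, so W = −ΔU = -20300 J.
Work done on the gas = −W_by = 20300 J.

20300 J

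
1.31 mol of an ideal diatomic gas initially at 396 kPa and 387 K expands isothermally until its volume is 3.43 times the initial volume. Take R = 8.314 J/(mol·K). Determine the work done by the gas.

V₁ = nRT₁/P₁ = 1.31×8.314×387/396 = 10.6 L.
Isothermal: T stays 387 K; PV = const ⇒ V₂ = 36.5 L, P₂ = 115 kPa.
W = nRT ln(V₂/V₁) = 1.31×8.314×387×ln(3.43) = 5200 J.

5200 J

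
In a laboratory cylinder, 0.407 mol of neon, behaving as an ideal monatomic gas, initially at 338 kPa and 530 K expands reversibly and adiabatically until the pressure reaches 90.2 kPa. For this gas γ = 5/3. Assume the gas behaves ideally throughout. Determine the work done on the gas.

-1100 J

V₁ = nRT₁/P₁ = 0.407×8.314×530/338 = 5.31 L.
Adiabatic: T₂/T₁ = (P₂/P₁)^((γ−1)/γ) ⇒ T₂ = 530×(0.267)^0.400 = 312 K; V₂ = 11.7 L.
ΔU = nCvΔT = 0.407×12.5×(312−530) = -1100 J.
Q = 0 for an adiabatic process, so W = −ΔU = 1100 J.
Work done on the gas = −W_by = -1100 J.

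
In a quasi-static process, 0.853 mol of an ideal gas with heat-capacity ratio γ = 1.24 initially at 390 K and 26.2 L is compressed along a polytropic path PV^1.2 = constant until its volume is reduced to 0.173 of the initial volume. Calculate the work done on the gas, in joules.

P₁ = nRT₁/V₁ = 0.853×8.314×390/26.2 = 106 kPa.
Polytropic n=1.2: T₂ = T₁(V₁/V₂)^(n−1) = 390×(5.78)^0.20 = 554 K; P₂ = P₁(V₁/V₂)^n = 867 kPa.
W = (P₁V₁−P₂V₂)/(n−1) = (106×26.2−867×4.53)/0.20 = -5810 J.
Work done on the gas = −W_by = 5810 J.

5810 J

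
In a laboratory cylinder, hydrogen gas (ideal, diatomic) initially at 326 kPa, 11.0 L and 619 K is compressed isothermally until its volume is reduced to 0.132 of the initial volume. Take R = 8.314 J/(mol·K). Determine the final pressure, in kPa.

Isothermal: T stays 619 K; PV = const ⇒ V₂ = 1.45 L, P₂ = 2470 kPa.

2470 kPa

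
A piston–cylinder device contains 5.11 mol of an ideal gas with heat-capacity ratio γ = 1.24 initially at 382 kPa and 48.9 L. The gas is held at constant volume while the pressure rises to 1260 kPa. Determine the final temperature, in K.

T₁ = P₁V₁/(nR) = 382×48.9/(5.11×8.314) = 440 K.
Isochoric: V stays 48.9 L; P/T = const ⇒ T₂ = 1450 K, P₂ = 1260 kPa.

1450 K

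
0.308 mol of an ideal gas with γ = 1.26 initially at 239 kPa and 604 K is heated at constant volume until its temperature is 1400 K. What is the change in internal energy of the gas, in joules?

7840 J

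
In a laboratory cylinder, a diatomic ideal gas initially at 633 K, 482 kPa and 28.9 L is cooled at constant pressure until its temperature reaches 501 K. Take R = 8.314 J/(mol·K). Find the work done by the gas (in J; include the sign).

-2900 J

n = P₁V₁/(RT₁) = 482×28.9/(8.314×633) = 2.65 mol.
Isobaric: P stays 482 kPa; V/T = const ⇒ T₂ = 501 K, V₂ = 22.9 L.
W = PΔV = 482×(22.9−28.9) kPa·L = -2900 J.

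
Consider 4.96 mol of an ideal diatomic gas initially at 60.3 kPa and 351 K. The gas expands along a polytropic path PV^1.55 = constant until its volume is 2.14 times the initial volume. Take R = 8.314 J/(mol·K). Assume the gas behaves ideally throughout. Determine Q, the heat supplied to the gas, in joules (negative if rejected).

-3370 J

V₁ = nRT₁/P₁ = 4.96×8.314×351/60.3 = 240 L.
Polytropic n=1.55: T₂ = T₁(V₁/V₂)^(n−1) = 351×(0.467)^0.55 = 231 K; P₂ = P₁(V₁/V₂)^n = 18.5 kPa.
W = (P₁V₁−P₂V₂)/(n−1) = (60.3×240−18.5×514)/0.55 = 9000 J.
ΔU = nCvΔT = 4.96×20.8×(231−351) = -12400 J.
Q = ΔU + W = -3370 J.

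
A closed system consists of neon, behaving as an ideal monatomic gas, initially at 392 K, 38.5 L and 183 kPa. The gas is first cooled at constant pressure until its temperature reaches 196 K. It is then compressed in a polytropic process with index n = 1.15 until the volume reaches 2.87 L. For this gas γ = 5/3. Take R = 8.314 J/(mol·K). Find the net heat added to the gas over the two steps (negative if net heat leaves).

n = P₁V₁/(RT₁) = 183×38.5/(8.314×392) = 2.16 mol.
Step 1 — Isobaric: P stays 183 kPa; V/T = const ⇒ T₂ = 196 K, V₂ = 19.2 L.
W = PΔV = 183×(19.2−38.5) kPa·L = -3520 J.
ΔU = nCvΔT = 2.16×12.5×(196−392) = -5280 J.
Q = ΔU + W = nCpΔT = -8810 J.
State after step 1: P = 183 kPa, V = 19.2 L, T = 196 K.
Step 2 — Polytropic n=1.15: T₂ = T₁(V₁/V₂)^(n−1) = 196×(6.71)^0.15 = 261 K; P₂ = P₁(V₁/V₂)^n = 1630 kPa.
W = (P₁V₁−P₂V₂)/(n−1) = (183×19.2−1630×2.87)/0.15 = -7760 J.
ΔU = nCvΔT = 2.16×12.5×(261−196) = 1750 J.
Q = ΔU + W = -6010 J.
Net over both steps: W = -11300 J, Q = -14800 J, ΔU = -3540 J.

-14800 J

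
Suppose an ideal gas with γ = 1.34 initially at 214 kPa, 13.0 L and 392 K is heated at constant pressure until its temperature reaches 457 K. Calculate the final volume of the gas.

Isobaric: P stays 214 kPa; V/T = const ⇒ T₂ = 457 K, V₂ = 15.2 L.

15.2 L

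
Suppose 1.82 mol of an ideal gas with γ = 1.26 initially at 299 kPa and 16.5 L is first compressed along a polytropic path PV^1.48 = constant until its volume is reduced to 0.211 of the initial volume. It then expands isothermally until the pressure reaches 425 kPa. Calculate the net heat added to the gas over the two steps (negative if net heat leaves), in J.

T₁ = P₁V₁/(nR) = 299×16.5/(1.82×8.314) = 326 K.
Step 1 — Polytropic n=1.48: T₂ = T₁(V₁/V₂)^(n−1) = 326×(4.74)^0.48 = 688 K; P₂ = P₁(V₁/V₂)^n = 2990 kPa.
W = (P₁V₁−P₂V₂)/(n−1) = (299×16.5−2990×3.48)/0.48 = -11400 J.
ΔU = nCvΔT = 1.82×32.0×(688−326) = 21100 J.
Q = ΔU + W = 9660 J.
State after step 1: P = 2990 kPa, V = 3.48 L, T = 688 K.
Step 2 — Isothermal: T stays 688 K; PV = const ⇒ V₂ = 24.5 L, P₂ = 425 kPa.
ΔU = 0 (ideal gas, T constant).
W = nRT ln(V₂/V₁) = 1.82×8.314×688×ln(7.04) = 20300 J.
Q = ΔU + W = 20300 J.
Net over both steps: W = 8900 J, Q = 30000 J, ΔU = 21100 J.

30000 J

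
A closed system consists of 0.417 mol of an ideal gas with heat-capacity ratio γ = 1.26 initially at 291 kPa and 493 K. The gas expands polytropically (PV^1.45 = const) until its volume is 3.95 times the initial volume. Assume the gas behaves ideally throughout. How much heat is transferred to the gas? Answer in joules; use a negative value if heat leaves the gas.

-1280 J

V₁ = nRT₁/P₁ = 0.417×8.314×493/291 = 5.87 L.
Polytropic n=1.45: T₂ = T₁(V₁/V₂)^(n−1) = 493×(0.253)^0.45 = 266 K; P₂ = P₁(V₁/V₂)^n = 39.7 kPa.
W = (P₁V₁−P₂V₂)/(n−1) = (291×5.87−39.7×23.2)/0.45 = 1750 J.
ΔU = nCvΔT = 0.417×32.0×(266−493) = -3030 J.
Q = ΔU + W = -1280 J.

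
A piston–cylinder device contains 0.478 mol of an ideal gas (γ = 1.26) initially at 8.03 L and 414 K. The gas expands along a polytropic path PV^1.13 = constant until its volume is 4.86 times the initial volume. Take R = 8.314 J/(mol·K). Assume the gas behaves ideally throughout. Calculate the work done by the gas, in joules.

P₁ = nRT₁/V₁ = 0.478×8.314×414/8.03 = 205 kPa.
Polytropic n=1.13: T₂ = T₁(V₁/V₂)^(n−1) = 414×(0.206)^0.13 = 337 K; P₂ = P₁(V₁/V₂)^n = 34.3 kPa.
W = (P₁V₁−P₂V₂)/(n−1) = (205×8.03−34.3×39.0)/0.13 = 2350 J.

2350 J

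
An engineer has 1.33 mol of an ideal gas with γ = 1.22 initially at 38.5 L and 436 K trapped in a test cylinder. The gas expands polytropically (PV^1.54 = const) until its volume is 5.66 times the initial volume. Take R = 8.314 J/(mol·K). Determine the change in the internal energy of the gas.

P₁ = nRT₁/V₁ = 1.33×8.314×436/38.5 = 125 kPa.
Polytropic n=1.54: T₂ = T₁(V₁/V₂)^(n−1) = 436×(0.177)^0.54 = 171 K; P₂ = P₁(V₁/V₂)^n = 8.68 kPa.
For an ideal gas ΔU = nCvΔT with Cv = R/(γ−1) = 37.8 J/(mol·K).
ΔU = 1.33×37.8×(171−436) = -13300 J.

-13300 J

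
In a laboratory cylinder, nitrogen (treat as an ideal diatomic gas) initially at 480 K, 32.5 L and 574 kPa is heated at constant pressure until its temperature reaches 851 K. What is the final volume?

57.6 L

Isobaric: P stays 574 kPa; V/T = const ⇒ T₂ = 851 K, V₂ = 57.6 L.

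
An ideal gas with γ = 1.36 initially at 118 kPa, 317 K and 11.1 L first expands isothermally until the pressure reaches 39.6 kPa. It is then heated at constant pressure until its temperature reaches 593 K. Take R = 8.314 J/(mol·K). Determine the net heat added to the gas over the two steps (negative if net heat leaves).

n = P₁V₁/(RT₁) = 118×11.1/(8.314×317) = 0.497 mol.
Step 1 — Isothermal: T stays 317 K; PV = const ⇒ V₂ = 33.1 L, P₂ = 39.6 kPa.
ΔU = 0 (ideal gas, T constant).
W = nRT ln(V₂/V₁) = 0.497×8.314×317×ln(2.98) = 1430 J.
Q = ΔU + W = 1430 J.
State after step 1: P = 39.6 kPa, V = 33.1 L, T = 317 K.
Step 2 — Isobaric: P stays 39.6 kPa; V/T = const ⇒ T₂ = 593 K, V₂ = 61.9 L.
W = PΔV = 39.6×(61.9−33.1) kPa·L = 1140 J.
ΔU = nCvΔT = 0.497×23.1×(593−317) = 3170 J.
Q = ΔU + W = nCpΔT = 4310 J.
Net over both steps: W = 2570 J, Q = 5740 J, ΔU = 3170 J.

5740 J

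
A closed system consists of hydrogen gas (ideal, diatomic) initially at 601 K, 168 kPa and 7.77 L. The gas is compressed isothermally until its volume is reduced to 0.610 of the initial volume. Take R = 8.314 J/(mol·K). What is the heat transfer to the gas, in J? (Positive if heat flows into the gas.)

-645 J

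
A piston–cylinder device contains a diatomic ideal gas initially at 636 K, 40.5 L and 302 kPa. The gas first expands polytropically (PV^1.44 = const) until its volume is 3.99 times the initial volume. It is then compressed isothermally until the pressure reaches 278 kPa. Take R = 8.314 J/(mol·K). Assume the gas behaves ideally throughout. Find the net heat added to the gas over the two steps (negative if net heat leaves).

n = P₁V₁/(RT₁) = 302×40.5/(8.314×636) = 2.31 mol.
Step 1 — Polytropic n=1.44: T₂ = T₁(V₁/V₂)^(n−1) = 636×(0.251)^0.44 = 346 K; P₂ = P₁(V₁/V₂)^n = 41.2 kPa.
W = (P₁V₁−P₂V₂)/(n−1) = (302×40.5−41.2×162)/0.44 = 12700 J.
ΔU = nCvΔT = 2.31×20.8×(346−636) = -13900 J.
Q = ΔU + W = -1270 J.
State after step 1: P = 41.2 kPa, V = 162 L, T = 346 K.
Step 2 — Isothermal: T stays 346 K; PV = const ⇒ V₂ = 23.9 L, P₂ = 278 kPa.
ΔU = 0 (ideal gas, T constant).
W = nRT ln(V₂/V₁) = 2.31×8.314×346×ln(0.148) = -12700 J.
Q = ΔU + W = -12700 J.
Net over both steps: W = -30.0 J, Q = -14000 J, ΔU = -13900 J.

-14000 J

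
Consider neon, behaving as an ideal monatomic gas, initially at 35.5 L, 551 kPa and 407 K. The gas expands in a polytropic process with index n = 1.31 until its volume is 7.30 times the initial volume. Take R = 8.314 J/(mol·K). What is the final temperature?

220 K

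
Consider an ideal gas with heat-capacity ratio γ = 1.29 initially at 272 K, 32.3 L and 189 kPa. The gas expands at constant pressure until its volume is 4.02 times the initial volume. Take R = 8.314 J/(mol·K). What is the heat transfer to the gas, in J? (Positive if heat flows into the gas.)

n = P₁V₁/(RT₁) = 189×32.3/(8.314×272) = 2.70 mol.
Isobaric: P stays 189 kPa; V/T = const ⇒ T₂ = 1090 K, V₂ = 130 L.
W = PΔV = 189×(130−32.3) kPa·L = 18400 J.
ΔU = nCvΔT = 2.70×28.7×(1090−272) = 63600 J.
Q = ΔU + W = nCpΔT = 82000 J.

82000 J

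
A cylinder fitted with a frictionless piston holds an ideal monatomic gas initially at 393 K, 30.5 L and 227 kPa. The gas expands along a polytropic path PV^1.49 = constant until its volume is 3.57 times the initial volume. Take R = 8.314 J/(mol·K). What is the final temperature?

Polytropic n=1.49: T₂ = T₁(V₁/V₂)^(n−1) = 393×(0.280)^0.49 = 211 K; P₂ = P₁(V₁/V₂)^n = 34.1 kPa.

211 K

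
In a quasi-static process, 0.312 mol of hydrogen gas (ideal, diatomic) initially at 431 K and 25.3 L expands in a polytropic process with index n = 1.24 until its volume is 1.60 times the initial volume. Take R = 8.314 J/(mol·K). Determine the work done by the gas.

P₁ = nRT₁/V₁ = 0.312×8.314×431/25.3 = 44.2 kPa.
Polytropic n=1.24: T₂ = T₁(V₁/V₂)^(n−1) = 431×(0.625)^0.24 = 385 K; P₂ = P₁(V₁/V₂)^n = 24.7 kPa.
W = (P₁V₁−P₂V₂)/(n−1) = (44.2×25.3−24.7×40.5)/0.24 = 497 J.

497 J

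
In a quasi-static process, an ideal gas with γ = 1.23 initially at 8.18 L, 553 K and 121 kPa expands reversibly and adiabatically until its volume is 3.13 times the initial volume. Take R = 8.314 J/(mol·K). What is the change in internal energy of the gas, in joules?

-993 J

n = P₁V₁/(RT₁) = 121×8.18/(8.314×553) = 0.215 mol.
Adiabatic: TV^(γ−1) = const ⇒ T₂ = 553×(0.319)^0.230 = 425 K; PV^γ = const ⇒ P₂ = 29.7 kPa.
For an ideal gas ΔU = nCvΔT with Cv = R/(γ−1) = 36.1 J/(mol·K).
ΔU = 0.215×36.1×(425−553) = -993 J.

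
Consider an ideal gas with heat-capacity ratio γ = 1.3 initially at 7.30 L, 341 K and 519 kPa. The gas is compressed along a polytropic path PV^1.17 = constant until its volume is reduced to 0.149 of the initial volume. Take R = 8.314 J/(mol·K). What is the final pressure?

Polytropic n=1.17: T₂ = T₁(V₁/V₂)^(n−1) = 341×(6.71)^0.17 = 471 K; P₂ = P₁(V₁/V₂)^n = 4810 kPa.

4810 kPa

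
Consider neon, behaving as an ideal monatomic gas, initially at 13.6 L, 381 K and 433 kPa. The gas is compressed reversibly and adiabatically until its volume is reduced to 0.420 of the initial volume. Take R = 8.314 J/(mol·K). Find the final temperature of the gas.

Adiabatic: TV^(γ−1) = const ⇒ T₂ = 381×(2.38)^0.667 = 679 K; PV^γ = const ⇒ P₂ = 1840 kPa.

679 K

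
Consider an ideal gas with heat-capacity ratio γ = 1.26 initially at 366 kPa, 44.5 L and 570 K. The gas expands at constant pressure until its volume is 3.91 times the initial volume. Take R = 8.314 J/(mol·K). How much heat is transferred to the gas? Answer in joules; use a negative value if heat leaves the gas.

n = P₁V₁/(RT₁) = 366×44.5/(8.314×570) = 3.44 mol.
Isobaric: P stays 366 kPa; V/T = const ⇒ T₂ = 2230 K, V₂ = 174 L.
W = PΔV = 366×(174−44.5) kPa·L = 47400 J.
ΔU = nCvΔT = 3.44×32.0×(2230−570) = 182000 J.
Q = ΔU + W = nCpΔT = 230000 J.

230000 J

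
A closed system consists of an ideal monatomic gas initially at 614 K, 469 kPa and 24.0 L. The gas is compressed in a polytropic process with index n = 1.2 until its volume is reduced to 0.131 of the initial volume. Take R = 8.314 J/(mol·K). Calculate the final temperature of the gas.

Polytropic n=1.2: T₂ = T₁(V₁/V₂)^(n−1) = 614×(7.63)^0.20 = 922 K; P₂ = P₁(V₁/V₂)^n = 5380 kPa.

922 K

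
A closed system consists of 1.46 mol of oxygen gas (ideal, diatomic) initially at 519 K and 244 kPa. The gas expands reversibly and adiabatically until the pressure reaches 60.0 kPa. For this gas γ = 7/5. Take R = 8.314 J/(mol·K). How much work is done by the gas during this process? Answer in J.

V₁ = nRT₁/P₁ = 1.46×8.314×519/244 = 25.8 L.
Adiabatic: T₂/T₁ = (P₂/P₁)^((γ−1)/γ) ⇒ T₂ = 519×(0.246)^0.286 = 348 K; V₂ = 70.3 L.
ΔU = nCvΔT = 1.46×20.8×(348−519) = -5200 J.
Q = 0 for an adiabatic process, so W = −ΔU = 5200 J.

5200 J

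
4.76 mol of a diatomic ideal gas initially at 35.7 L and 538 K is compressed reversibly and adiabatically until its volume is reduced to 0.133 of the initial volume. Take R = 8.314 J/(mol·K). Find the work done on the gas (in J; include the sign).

P₁ = nRT₁/V₁ = 4.76×8.314×538/35.7 = 596 kPa.
Adiabatic: TV^(γ−1) = const ⇒ T₂ = 538×(7.52)^0.400 = 1210 K; PV^γ = const ⇒ P₂ = 10000 kPa.
ΔU = nCvΔT = 4.76×20.8×(1210−538) = 66100 J.
Q = 0 for an adiabatic process, so W = −ΔU = -66100 J.
Work done on the gas = −W_by = 66100 J.

66100 J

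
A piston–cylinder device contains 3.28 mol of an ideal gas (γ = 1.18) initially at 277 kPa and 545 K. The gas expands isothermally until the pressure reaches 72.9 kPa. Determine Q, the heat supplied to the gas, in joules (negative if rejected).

V₁ = nRT₁/P₁ = 3.28×8.314×545/277 = 53.7 L.
Isothermal: T stays 545 K; PV = const ⇒ V₂ = 204 L, P₂ = 72.9 kPa.
ΔU = 0 (ideal gas, T constant).
W = nRT ln(V₂/V₁) = 3.28×8.314×545×ln(3.80) = 19800 J.
Q = ΔU + W = 19800 J.

19800 J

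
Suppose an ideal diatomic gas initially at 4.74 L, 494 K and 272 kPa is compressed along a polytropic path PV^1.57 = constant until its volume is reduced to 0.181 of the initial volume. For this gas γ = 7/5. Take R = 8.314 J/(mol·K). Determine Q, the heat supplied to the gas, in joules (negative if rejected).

n = P₁V₁/(RT₁) = 272×4.74/(8.314×494) = 0.314 mol.
Polytropic n=1.57: T₂ = T₁(V₁/V₂)^(n−1) = 494×(5.52)^0.57 = 1310 K; P₂ = P₁(V₁/V₂)^n = 3980 kPa.
W = (P₁V₁−P₂V₂)/(n−1) = (272×4.74−3980×0.858)/0.57 = -3730 J.
ΔU = nCvΔT = 0.314×20.8×(1310−494) = 5320 J.
Q = ΔU + W = 1590 J.

1590 J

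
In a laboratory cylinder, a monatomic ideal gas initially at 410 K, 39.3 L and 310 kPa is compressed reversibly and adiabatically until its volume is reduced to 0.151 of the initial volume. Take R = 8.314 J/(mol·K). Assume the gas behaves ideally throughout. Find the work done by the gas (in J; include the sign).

n = P₁V₁/(RT₁) = 310×39.3/(8.314×410) = 3.57 mol.
Adiabatic: TV^(γ−1) = const ⇒ T₂ = 410×(6.62)^0.667 = 1450 K; PV^γ = const ⇒ P₂ = 7240 kPa.
ΔU = nCvΔT = 3.57×12.5×(1450−410) = 46200 J.
Q = 0 for an adiabatic process, so W = −ΔU = -46200 J.

-46200 J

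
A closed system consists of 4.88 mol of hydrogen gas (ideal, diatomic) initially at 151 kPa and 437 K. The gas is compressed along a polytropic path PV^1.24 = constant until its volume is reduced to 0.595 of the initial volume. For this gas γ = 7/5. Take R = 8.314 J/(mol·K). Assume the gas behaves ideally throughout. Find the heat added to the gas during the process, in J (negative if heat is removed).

-3920 J

V₁ = nRT₁/P₁ = 4.88×8.314×437/151 = 117 L.
Polytropic n=1.24: T₂ = T₁(V₁/V₂)^(n−1) = 437×(1.68)^0.24 = 495 K; P₂ = P₁(V₁/V₂)^n = 287 kPa.
W = (P₁V₁−P₂V₂)/(n−1) = (151×117−287×69.9)/0.24 = -9800 J.
ΔU = nCvΔT = 4.88×20.8×(495−437) = 5880 J.
Q = ΔU + W = -3920 J.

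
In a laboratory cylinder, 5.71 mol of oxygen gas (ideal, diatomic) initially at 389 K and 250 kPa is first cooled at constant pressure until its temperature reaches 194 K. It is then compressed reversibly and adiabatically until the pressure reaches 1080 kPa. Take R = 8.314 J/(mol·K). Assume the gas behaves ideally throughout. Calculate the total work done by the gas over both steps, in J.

-21200 J

V₁ = nRT₁/P₁ = 5.71×8.314×389/250 = 73.9 L.
Step 1 — Isobaric: P stays 250 kPa; V/T = const ⇒ T₂ = 194 K, V₂ = 36.8 L.
W = PΔV = 250×(36.8−73.9) kPa·L = -9260 J.
ΔU = nCvΔT = 5.71×20.8×(194−389) = -23100 J.
Q = ΔU + W = nCpΔT = -32400 J.
State after step 1: P = 250 kPa, V = 36.8 L, T = 194 K.
Step 2 — Adiabatic: T₂/T₁ = (P₂/P₁)^((γ−1)/γ) ⇒ T₂ = 194×(4.32)^0.286 = 295 K; V₂ = 13.0 L.
ΔU = nCvΔT = 5.71×20.8×(295−194) = 12000 J.
Q = 0 for an adiabatic process, so W = −ΔU = -12000 J.
Net over both steps: W = -21200 J, Q = -32400 J, ΔU = -11200 J.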